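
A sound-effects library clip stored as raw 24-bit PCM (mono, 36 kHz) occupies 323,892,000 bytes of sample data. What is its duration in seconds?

Byte rate = 36,000 × 3 × 1 = 108,000 bytes/s.
Duration = 323,892,000 / 108,000 = 2,999 s.

2,999 seconds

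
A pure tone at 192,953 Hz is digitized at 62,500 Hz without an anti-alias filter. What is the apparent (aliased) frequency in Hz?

Nyquist = 62,500/2 = 31,250 Hz; 192,953 Hz exceeds it.
Alias = |192,953 − 3×62,500| = |192,953 − 187,500| = 5,453 Hz.

5,453 Hz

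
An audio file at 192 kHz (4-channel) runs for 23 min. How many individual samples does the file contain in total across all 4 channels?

1,059,840,000 samples

23 min = 1,380 s.
192,000 × 1,380 s × 4 ch = 1,059,840,000 samples.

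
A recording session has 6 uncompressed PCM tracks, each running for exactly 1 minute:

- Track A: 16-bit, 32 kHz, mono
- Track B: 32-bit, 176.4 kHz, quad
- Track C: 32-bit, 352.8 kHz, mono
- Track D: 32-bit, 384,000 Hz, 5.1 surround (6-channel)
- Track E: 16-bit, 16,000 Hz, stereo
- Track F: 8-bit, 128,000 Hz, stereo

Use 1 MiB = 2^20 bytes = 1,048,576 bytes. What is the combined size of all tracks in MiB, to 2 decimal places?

exactly 1 minute = 60 s.
Track A: 32,000 × 60 × 2 × 1 = 3,840,000 bytes.
Track B: 176,400 × 60 × 4 × 4 = 169,344,000 bytes.
Track C: 352,800 × 60 × 4 × 1 = 84,672,000 bytes.
Track D: 384,000 × 60 × 4 × 6 = 552,960,000 bytes.
Track E: 16,000 × 60 × 2 × 2 = 3,840,000 bytes.
Track F: 128,000 × 60 × 1 × 2 = 15,360,000 bytes.
Total = 830,016,000 bytes = 791.56 MiB.

791.56 MiB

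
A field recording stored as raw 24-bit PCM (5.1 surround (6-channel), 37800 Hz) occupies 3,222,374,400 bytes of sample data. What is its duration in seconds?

4,736 seconds

Byte rate = 37,800 × 3 × 6 = 680,400 bytes/s.
Duration = 3,222,374,400 / 680,400 = 4,736 s.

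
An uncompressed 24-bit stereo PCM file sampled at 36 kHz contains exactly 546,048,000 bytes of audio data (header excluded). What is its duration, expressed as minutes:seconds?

Byte rate = 36,000 × 3 × 2 = 216,000 bytes/s.
Duration = 546,048,000 / 216,000 = 2,528 s.
2,528 s = 42:08.

42:08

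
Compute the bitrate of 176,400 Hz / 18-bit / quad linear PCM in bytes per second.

Bit rate = 176,400 × 18 × 4 = 12,700,800 bits/s.
12,700,800 / 8 = 1,587,600 bytes/s.

1,587,600 bytes/s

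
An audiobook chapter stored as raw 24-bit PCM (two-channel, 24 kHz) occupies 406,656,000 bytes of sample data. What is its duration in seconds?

2,824 seconds

Byte rate = 24,000 × 3 × 2 = 144,000 bytes/s.
Duration = 406,656,000 / 144,000 = 2,824 s.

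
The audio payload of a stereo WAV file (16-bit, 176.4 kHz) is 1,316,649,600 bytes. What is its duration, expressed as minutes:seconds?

Byte rate = 176,400 × 2 × 2 = 705,600 bytes/s.
Duration = 1,316,649,600 / 705,600 = 1,866 s.
1,866 s = 31:06.

31:06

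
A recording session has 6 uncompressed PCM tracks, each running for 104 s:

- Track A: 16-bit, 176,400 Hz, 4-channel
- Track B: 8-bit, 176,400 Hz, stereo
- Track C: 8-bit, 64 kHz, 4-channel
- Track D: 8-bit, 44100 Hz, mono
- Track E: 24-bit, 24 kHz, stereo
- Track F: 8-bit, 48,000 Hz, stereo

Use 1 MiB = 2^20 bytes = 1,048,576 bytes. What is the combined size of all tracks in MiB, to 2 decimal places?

Track A: 176,400 × 104 × 2 × 4 = 146,764,800 bytes.
Track B: 176,400 × 104 × 1 × 2 = 36,691,200 bytes.
Track C: 64,000 × 104 × 1 × 4 = 26,624,000 bytes.
Track D: 44,100 × 104 × 1 × 1 = 4,586,400 bytes.
Track E: 24,000 × 104 × 3 × 2 = 14,976,000 bytes.
Track F: 48,000 × 104 × 1 × 2 = 9,984,000 bytes.
Total = 239,626,400 bytes = 228.53 MiB.

228.53 MiB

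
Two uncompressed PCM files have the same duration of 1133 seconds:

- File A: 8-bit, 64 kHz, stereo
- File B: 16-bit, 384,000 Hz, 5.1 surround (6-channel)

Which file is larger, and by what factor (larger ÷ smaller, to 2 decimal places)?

File B, by a factor of 36.00

File A: 64,000 × 1 × 2 = 128,000 bytes/s.
File B: 384,000 × 2 × 6 = 4,608,000 bytes/s.
File B is larger; ratio = 5,220,864,000 / 145,024,000 = 36.00.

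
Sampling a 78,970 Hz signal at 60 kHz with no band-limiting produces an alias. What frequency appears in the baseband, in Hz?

Nyquist = 60,000/2 = 30,000 Hz; 78,970 Hz exceeds it.
Alias = |78,970 − 1×60,000| = |78,970 − 60,000| = 18,970 Hz.

18,970 Hz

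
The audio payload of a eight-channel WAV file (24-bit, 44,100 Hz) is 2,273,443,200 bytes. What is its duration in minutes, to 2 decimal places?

35.80 minutes

Byte rate = 44,100 × 3 × 8 = 1,058,400 bytes/s.
Duration = 2,273,443,200 / 1,058,400 = 2,148 s.
2,148 s / 60 = 35.80 minutes.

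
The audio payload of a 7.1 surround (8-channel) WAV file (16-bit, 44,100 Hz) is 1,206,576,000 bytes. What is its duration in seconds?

Byte rate = 44,100 × 2 × 8 = 705,600 bytes/s.
Duration = 1,206,576,000 / 705,600 = 1,710 s.

1,710 seconds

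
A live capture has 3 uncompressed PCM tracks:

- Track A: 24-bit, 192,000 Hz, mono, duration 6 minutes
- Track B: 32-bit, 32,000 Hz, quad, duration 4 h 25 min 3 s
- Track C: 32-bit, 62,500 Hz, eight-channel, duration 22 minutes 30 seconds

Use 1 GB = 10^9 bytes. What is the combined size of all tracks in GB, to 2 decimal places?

11.05 GB

Track A: 6 minutes = 360 s; 192,000 × 360 × 3 × 1 = 207,360,000 bytes.
Track B: 4 h 25 min 3 s = 15,903 s; 32,000 × 15,903 × 4 × 4 = 8,142,336,000 bytes.
Track C: 22 minutes 30 seconds = 1,350 s; 62,500 × 1,350 × 4 × 8 = 2,700,000,000 bytes.
Total = 11,049,696,000 bytes = 11.05 GB.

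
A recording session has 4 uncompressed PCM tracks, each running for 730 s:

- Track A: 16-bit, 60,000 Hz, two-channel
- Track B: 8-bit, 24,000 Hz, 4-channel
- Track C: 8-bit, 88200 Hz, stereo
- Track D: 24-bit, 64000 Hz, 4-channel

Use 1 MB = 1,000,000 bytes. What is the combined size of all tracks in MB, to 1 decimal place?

934.7 MB

Track A: 60,000 × 730 × 2 × 2 = 175,200,000 bytes.
Track B: 24,000 × 730 × 1 × 4 = 70,080,000 bytes.
Track C: 88,200 × 730 × 1 × 2 = 128,772,000 bytes.
Track D: 64,000 × 730 × 3 × 4 = 560,640,000 bytes.
Total = 934,692,000 bytes = 934.7 MB.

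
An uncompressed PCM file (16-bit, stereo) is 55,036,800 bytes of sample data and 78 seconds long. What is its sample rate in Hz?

Bytes = sample_rate × seconds × bytes_per_sample × channels.
sample_rate = 55,036,800 / (78 × 2 × 2) = 55,036,800 / 312 = 176,400 Hz.

176,400 Hz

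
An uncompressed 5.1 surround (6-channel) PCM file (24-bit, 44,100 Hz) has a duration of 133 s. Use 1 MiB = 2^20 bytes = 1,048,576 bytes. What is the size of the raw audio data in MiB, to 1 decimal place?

Bytes = 44,100 samples/s × 133 s × 3 bytes/sample × 6 ch = 105,575,400 bytes.
105,575,400 / 1,048,576 = 100.7 MiB.

100.7 MiB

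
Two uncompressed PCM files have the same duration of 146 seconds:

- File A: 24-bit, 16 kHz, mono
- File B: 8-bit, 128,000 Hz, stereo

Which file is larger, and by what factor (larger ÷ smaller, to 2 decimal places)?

File B, by a factor of 5.33

File A: 16,000 × 3 × 1 = 48,000 bytes/s.
File B: 128,000 × 1 × 2 = 256,000 bytes/s.
File B is larger; ratio = 37,376,000 / 7,008,000 = 5.33.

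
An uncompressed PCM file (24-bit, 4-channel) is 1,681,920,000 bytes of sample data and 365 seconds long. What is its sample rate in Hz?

Bytes = sample_rate × seconds × bytes_per_sample × channels.
sample_rate = 1,681,920,000 / (365 × 3 × 4) = 1,681,920,000 / 4,380 = 384,000 Hz.

384,000 Hz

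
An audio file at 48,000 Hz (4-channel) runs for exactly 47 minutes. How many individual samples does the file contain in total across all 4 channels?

541,440,000 samples

exactly 47 minutes = 2,820 s.
48,000 × 2,820 s × 4 ch = 541,440,000 samples.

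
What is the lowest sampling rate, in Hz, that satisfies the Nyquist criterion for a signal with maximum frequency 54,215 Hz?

108,430 Hz

Minimum sample rate = 2 × 54,215 Hz = 108,430 Hz.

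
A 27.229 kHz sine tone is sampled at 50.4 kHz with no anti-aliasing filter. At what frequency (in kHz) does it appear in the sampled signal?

23.171 kHz

Nyquist = 50,400/2 = 25,200 Hz; 27,229 Hz exceeds it.
Alias = |27,229 − 1×50,400| = |27,229 − 50,400| = 23,171 Hz = 23.171 kHz.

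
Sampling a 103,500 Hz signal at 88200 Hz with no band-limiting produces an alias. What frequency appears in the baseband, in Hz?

15,300 Hz

Nyquist = 88,200/2 = 44,100 Hz; 103,500 Hz exceeds it.
Alias = |103,500 − 1×88,200| = |103,500 − 88,200| = 15,300 Hz.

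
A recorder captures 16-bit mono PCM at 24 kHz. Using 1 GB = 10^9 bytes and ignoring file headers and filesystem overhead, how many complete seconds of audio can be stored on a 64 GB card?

1,333,333 seconds

Uncompressed byte rate = 24,000 × 2 × 1 = 48,000 bytes/s.
Capacity = 64 × 1,000,000,000 = 64,000,000,000 bytes.
64,000,000,000 / 48,000 ≈ 1333333.33 s → 1,333,333 seconds.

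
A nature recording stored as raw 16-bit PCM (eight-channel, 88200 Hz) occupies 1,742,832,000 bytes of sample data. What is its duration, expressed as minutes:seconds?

20:35

Byte rate = 88,200 × 2 × 8 = 1,411,200 bytes/s.
Duration = 1,742,832,000 / 1,411,200 = 1,235 s.
1,235 s = 20:35.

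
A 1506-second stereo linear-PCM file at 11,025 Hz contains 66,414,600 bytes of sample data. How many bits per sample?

16 bits

Bytes per sample = 66,414,600 / (11,025 × 1,506 × 2) = 66,414,600 / 33,207,300 = 2.
Bit depth = 2 × 8 = 16 bits.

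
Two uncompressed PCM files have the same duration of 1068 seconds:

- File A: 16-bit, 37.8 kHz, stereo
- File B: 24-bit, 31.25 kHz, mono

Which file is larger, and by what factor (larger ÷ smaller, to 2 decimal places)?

File A, by a factor of 1.61

File A: 37,800 × 2 × 2 = 151,200 bytes/s.
File B: 31,250 × 3 × 1 = 93,750 bytes/s.
File A is larger; ratio = 161,481,600 / 100,125,000 = 1.61.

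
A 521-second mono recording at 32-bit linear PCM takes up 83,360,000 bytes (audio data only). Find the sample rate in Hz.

40,000 Hz

Bytes = sample_rate × seconds × bytes_per_sample × channels.
sample_rate = 83,360,000 / (521 × 4 × 1) = 83,360,000 / 2,084 = 40,000 Hz.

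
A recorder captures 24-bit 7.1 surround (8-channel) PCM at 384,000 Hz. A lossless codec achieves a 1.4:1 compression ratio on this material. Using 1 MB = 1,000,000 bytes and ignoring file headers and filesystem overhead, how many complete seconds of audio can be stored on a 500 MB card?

75 seconds

Uncompressed byte rate = 384,000 × 3 × 8 = 9,216,000 bytes/s.
After 1.4:1 compression, effective rate ≈ 6582857.14 bytes/s.
Capacity = 500 × 1,000,000 = 500,000,000 bytes.
500,000,000 / effective rate ≈ 75.95 s → 75 seconds.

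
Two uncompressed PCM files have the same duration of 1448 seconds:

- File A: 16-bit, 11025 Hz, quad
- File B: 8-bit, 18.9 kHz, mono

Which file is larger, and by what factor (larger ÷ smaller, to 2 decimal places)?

File A, by a factor of 4.67

File A: 11,025 × 2 × 4 = 88,200 bytes/s.
File B: 18,900 × 1 × 1 = 18,900 bytes/s.
File A is larger; ratio = 127,713,600 / 27,367,200 = 4.67.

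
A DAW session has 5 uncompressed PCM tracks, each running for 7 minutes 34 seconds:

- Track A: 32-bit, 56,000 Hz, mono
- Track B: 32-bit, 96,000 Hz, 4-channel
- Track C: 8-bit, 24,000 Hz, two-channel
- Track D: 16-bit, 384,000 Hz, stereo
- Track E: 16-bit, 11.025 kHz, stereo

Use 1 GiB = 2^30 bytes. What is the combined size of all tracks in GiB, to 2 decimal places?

1.43 GiB

7 minutes 34 seconds = 454 s.
Track A: 56,000 × 454 × 4 × 1 = 101,696,000 bytes.
Track B: 96,000 × 454 × 4 × 4 = 697,344,000 bytes.
Track C: 24,000 × 454 × 1 × 2 = 21,792,000 bytes.
Track D: 384,000 × 454 × 2 × 2 = 697,344,000 bytes.
Track E: 11,025 × 454 × 2 × 2 = 20,021,400 bytes.
Total = 1,538,197,400 bytes = 1.43 GiB.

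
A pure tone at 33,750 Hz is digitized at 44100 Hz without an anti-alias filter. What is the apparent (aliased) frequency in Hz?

Nyquist = 44,100/2 = 22,050 Hz; 33,750 Hz exceeds it.
Alias = |33,750 − 1×44,100| = |33,750 − 44,100| = 10,350 Hz.

10,350 Hz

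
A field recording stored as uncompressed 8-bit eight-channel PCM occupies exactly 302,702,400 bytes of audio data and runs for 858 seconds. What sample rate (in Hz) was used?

44,100 Hz

Bytes = sample_rate × seconds × bytes_per_sample × channels.
sample_rate = 302,702,400 / (858 × 1 × 8) = 302,702,400 / 6,864 = 44,100 Hz.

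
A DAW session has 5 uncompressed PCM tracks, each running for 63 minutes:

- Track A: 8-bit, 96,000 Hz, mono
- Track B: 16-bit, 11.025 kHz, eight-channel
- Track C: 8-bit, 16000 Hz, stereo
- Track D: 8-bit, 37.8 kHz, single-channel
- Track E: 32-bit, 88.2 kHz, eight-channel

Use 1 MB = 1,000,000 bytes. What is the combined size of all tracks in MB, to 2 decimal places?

11962.19 MB

63 minutes = 3,780 s.
Track A: 96,000 × 3,780 × 1 × 1 = 362,880,000 bytes.
Track B: 11,025 × 3,780 × 2 × 8 = 666,792,000 bytes.
Track C: 16,000 × 3,780 × 1 × 2 = 120,960,000 bytes.
Track D: 37,800 × 3,780 × 1 × 1 = 142,884,000 bytes.
Track E: 88,200 × 3,780 × 4 × 8 = 10,668,672,000 bytes.
Total = 11,962,188,000 bytes = 11962.19 MB.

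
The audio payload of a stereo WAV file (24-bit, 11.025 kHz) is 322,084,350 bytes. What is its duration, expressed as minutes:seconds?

81:09

Byte rate = 11,025 × 3 × 2 = 66,150 bytes/s.
Duration = 322,084,350 / 66,150 = 4,869 s.
4,869 s = 81:09.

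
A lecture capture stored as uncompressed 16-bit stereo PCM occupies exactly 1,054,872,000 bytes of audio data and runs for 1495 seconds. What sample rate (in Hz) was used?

Bytes = sample_rate × seconds × bytes_per_sample × channels.
sample_rate = 1,054,872,000 / (1,495 × 2 × 2) = 1,054,872,000 / 5,980 = 176,400 Hz.

176,400 Hz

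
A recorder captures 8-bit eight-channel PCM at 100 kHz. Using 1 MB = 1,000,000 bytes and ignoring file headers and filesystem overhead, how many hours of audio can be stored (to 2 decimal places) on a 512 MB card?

0.18 hours

Uncompressed byte rate = 100,000 × 1 × 8 = 800,000 bytes/s.
Capacity = 512 × 1,000,000 = 512,000,000 bytes.
512,000,000 / 800,000 ≈ 640 s → 0.18 hours.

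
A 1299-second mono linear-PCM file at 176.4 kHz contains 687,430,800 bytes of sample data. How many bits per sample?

24 bits

Bytes per sample = 687,430,800 / (176,400 × 1,299 × 1) = 687,430,800 / 229,143,600 = 3.
Bit depth = 3 × 8 = 24 bits.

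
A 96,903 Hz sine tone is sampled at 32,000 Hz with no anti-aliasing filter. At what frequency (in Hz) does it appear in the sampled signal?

903 Hz

Nyquist = 32,000/2 = 16,000 Hz; 96,903 Hz exceeds it.
Alias = |96,903 − 3×32,000| = |96,903 − 96,000| = 903 Hz.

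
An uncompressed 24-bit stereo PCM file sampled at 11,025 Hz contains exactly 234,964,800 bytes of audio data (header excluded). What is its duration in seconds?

3,552 seconds

Byte rate = 11,025 × 3 × 2 = 66,150 bytes/s.
Duration = 234,964,800 / 66,150 = 3,552 s.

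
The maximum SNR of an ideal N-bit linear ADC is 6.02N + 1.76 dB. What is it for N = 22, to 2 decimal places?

134.20 dB

6.02 × 22 + 1.76 = 134.20 dB.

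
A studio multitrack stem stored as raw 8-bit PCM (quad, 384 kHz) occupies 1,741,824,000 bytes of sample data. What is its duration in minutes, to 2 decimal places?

18.90 minutes

Byte rate = 384,000 × 1 × 4 = 1,536,000 bytes/s.
Duration = 1,741,824,000 / 1,536,000 = 1,134 s.
1,134 s / 60 = 18.90 minutes.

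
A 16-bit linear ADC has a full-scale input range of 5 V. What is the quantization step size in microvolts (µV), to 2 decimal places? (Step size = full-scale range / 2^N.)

5 V / 2^16 = 5 / 65,536 V = 76.29 µV.

76.29 µV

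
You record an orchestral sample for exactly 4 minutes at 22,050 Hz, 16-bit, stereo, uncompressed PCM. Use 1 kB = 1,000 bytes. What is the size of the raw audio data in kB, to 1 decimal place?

21168.0 kB

Duration = exactly 4 minutes = 240 s.
Bytes = 22,050 samples/s × 240 s × 2 bytes/sample × 2 ch = 21,168,000 bytes.
21,168,000 / 1,000 = 21168.0 kB.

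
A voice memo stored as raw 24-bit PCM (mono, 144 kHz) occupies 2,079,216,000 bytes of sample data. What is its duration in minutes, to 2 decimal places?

80.22 minutes

Byte rate = 144,000 × 3 × 1 = 432,000 bytes/s.
Duration = 2,079,216,000 / 432,000 = 4,813 s.
4,813 s / 60 = 80.22 minutes.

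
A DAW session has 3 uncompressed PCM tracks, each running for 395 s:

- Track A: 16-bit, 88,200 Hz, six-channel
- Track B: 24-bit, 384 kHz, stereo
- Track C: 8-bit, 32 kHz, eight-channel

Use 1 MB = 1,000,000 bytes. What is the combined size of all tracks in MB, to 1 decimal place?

Track A: 88,200 × 395 × 2 × 6 = 418,068,000 bytes.
Track B: 384,000 × 395 × 3 × 2 = 910,080,000 bytes.
Track C: 32,000 × 395 × 1 × 8 = 101,120,000 bytes.
Total = 1,429,268,000 bytes = 1429.3 MB.

1429.3 MB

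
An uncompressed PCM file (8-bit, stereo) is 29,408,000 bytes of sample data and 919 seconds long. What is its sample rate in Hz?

Bytes = sample_rate × seconds × bytes_per_sample × channels.
sample_rate = 29,408,000 / (919 × 1 × 2) = 29,408,000 / 1,838 = 16,000 Hz.

16,000 Hz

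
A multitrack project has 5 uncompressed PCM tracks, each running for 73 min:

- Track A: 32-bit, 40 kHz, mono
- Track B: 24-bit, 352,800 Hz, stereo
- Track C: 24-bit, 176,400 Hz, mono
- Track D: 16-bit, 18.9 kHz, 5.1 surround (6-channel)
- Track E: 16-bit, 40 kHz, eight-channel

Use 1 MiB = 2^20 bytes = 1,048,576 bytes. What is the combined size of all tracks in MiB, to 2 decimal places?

73 min = 4,380 s.
Track A: 40,000 × 4,380 × 4 × 1 = 700,800,000 bytes.
Track B: 352,800 × 4,380 × 3 × 2 = 9,271,584,000 bytes.
Track C: 176,400 × 4,380 × 3 × 1 = 2,317,896,000 bytes.
Track D: 18,900 × 4,380 × 2 × 6 = 993,384,000 bytes.
Track E: 40,000 × 4,380 × 2 × 8 = 2,803,200,000 bytes.
Total = 16,086,864,000 bytes = 15341.63 MiB.

15341.63 MiB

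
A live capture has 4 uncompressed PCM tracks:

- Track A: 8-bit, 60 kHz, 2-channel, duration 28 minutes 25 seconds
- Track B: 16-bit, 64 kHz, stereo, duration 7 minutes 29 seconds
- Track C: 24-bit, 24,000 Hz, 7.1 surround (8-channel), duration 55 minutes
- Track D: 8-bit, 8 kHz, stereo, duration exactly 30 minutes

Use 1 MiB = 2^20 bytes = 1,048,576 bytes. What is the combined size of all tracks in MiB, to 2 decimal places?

Track A: 28 minutes 25 seconds = 1,705 s; 60,000 × 1,705 × 1 × 2 = 204,600,000 bytes.
Track B: 7 minutes 29 seconds = 449 s; 64,000 × 449 × 2 × 2 = 114,944,000 bytes.
Track C: 55 minutes = 3,300 s; 24,000 × 3,300 × 3 × 8 = 1,900,800,000 bytes.
Track D: exactly 30 minutes = 1,800 s; 8,000 × 1,800 × 1 × 2 = 28,800,000 bytes.
Total = 2,249,144,000 bytes = 2144.95 MiB.

2144.95 MiB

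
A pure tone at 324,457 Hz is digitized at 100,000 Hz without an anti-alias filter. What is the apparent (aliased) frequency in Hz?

Nyquist = 100,000/2 = 50,000 Hz; 324,457 Hz exceeds it.
Alias = |324,457 − 3×100,000| = |324,457 − 300,000| = 24,457 Hz.

24,457 Hz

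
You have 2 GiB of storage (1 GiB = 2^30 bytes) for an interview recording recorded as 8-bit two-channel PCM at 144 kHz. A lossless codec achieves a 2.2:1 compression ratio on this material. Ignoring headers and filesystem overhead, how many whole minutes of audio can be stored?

273 minutes

Uncompressed byte rate = 144,000 × 1 × 2 = 288,000 bytes/s.
After 2.2:1 compression, effective rate ≈ 130909.09 bytes/s.
Capacity = 2 × 1,073,741,824 = 2,147,483,648 bytes.
2,147,483,648 / effective rate ≈ 16404.39 s → 273 minutes.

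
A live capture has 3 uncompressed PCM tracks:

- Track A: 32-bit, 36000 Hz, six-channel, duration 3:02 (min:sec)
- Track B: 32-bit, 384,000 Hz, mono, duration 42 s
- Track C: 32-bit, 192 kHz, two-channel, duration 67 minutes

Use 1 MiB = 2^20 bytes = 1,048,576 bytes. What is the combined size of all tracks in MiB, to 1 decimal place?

6100.2 MiB

Track A: 3:02 (min:sec) = 182 s; 36,000 × 182 × 4 × 6 = 157,248,000 bytes.
Track B: 384,000 × 42 × 4 × 1 = 64,512,000 bytes.
Track C: 67 minutes = 4,020 s; 192,000 × 4,020 × 4 × 2 = 6,174,720,000 bytes.
Total = 6,396,480,000 bytes = 6100.2 MiB.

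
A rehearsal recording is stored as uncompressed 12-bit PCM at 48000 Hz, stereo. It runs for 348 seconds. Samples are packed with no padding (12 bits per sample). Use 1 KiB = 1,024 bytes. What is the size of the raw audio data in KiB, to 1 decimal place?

Bits = 48,000 × 348 × 12 × 2 = 400,896,000 bits = 50,112,000 bytes.
50,112,000 / 1,024 = 48937.5 KiB.

48937.5 KiB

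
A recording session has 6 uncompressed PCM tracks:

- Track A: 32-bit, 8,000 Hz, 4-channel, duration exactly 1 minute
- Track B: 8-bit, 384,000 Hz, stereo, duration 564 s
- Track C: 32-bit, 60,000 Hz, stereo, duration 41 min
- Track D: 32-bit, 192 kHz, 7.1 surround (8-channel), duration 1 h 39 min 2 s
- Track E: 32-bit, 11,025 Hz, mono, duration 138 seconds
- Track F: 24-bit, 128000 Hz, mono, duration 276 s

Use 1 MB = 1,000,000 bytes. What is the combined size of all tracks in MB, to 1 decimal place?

Track A: exactly 1 minute = 60 s; 8,000 × 60 × 4 × 4 = 7,680,000 bytes.
Track B: 384,000 × 564 × 1 × 2 = 433,152,000 bytes.
Track C: 41 min = 2,460 s; 60,000 × 2,460 × 4 × 2 = 1,180,800,000 bytes.
Track D: 1 h 39 min 2 s = 5,942 s; 192,000 × 5,942 × 4 × 8 = 36,507,648,000 bytes.
Track E: 11,025 × 138 × 4 × 1 = 6,085,800 bytes.
Track F: 128,000 × 276 × 3 × 1 = 105,984,000 bytes.
Total = 38,241,349,800 bytes = 38241.3 MB.

38241.3 MB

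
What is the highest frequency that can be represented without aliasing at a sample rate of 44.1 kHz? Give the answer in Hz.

Nyquist frequency = sample rate / 2 = 44,100 / 2 = 22,050 Hz.

22,050 Hz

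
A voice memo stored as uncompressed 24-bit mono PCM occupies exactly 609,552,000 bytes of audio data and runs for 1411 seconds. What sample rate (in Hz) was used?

Bytes = sample_rate × seconds × bytes_per_sample × channels.
sample_rate = 609,552,000 / (1,411 × 3 × 1) = 609,552,000 / 4,233 = 144,000 Hz.

144,000 Hz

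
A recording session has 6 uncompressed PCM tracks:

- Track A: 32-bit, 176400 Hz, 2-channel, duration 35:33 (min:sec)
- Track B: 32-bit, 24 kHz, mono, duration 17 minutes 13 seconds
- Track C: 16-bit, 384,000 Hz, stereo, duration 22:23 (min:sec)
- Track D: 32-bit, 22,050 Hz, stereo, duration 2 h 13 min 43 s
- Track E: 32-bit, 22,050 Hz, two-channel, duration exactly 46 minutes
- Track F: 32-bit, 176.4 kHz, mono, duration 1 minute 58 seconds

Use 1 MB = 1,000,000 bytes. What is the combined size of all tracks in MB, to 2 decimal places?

Track A: 35:33 (min:sec) = 2,133 s; 176,400 × 2,133 × 4 × 2 = 3,010,089,600 bytes.
Track B: 17 minutes 13 seconds = 1,033 s; 24,000 × 1,033 × 4 × 1 = 99,168,000 bytes.
Track C: 22:23 (min:sec) = 1,343 s; 384,000 × 1,343 × 2 × 2 = 2,062,848,000 bytes.
Track D: 2 h 13 min 43 s = 8,023 s; 22,050 × 8,023 × 4 × 2 = 1,415,257,200 bytes.
Track E: exactly 46 minutes = 2,760 s; 22,050 × 2,760 × 4 × 2 = 486,864,000 bytes.
Track F: 1 minute 58 seconds = 118 s; 176,400 × 118 × 4 × 1 = 83,260,800 bytes.
Total = 7,157,487,600 bytes = 7157.49 MB.

7157.49 MB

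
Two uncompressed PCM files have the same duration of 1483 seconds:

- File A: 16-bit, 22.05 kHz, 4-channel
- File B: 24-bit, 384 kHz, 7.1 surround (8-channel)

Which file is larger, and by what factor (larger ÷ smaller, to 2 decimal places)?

File A: 22,050 × 2 × 4 = 176,400 bytes/s.
File B: 384,000 × 3 × 8 = 9,216,000 bytes/s.
File B is larger; ratio = 13,667,328,000 / 261,601,200 = 52.24.

File B, by a factor of 52.24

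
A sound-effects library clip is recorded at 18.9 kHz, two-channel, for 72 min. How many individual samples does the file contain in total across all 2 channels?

72 min = 4,320 s.
18,900 × 4,320 s × 2 ch = 163,296,000 samples.

163,296,000 samples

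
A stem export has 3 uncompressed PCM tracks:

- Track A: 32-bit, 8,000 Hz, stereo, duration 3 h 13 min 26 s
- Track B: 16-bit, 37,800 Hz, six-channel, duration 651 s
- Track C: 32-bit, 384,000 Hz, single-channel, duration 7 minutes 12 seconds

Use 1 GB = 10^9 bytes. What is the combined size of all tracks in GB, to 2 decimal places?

1.70 GB

Track A: 3 h 13 min 26 s = 11,606 s; 8,000 × 11,606 × 4 × 2 = 742,784,000 bytes.
Track B: 37,800 × 651 × 2 × 6 = 295,293,600 bytes.
Track C: 7 minutes 12 seconds = 432 s; 384,000 × 432 × 4 × 1 = 663,552,000 bytes.
Total = 1,701,629,600 bytes = 1.70 GB.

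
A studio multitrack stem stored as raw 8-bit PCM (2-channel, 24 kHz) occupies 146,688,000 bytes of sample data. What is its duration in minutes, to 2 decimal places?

Byte rate = 24,000 × 1 × 2 = 48,000 bytes/s.
Duration = 146,688,000 / 48,000 = 3,056 s.
3,056 s / 60 = 50.93 minutes.

50.93 minutes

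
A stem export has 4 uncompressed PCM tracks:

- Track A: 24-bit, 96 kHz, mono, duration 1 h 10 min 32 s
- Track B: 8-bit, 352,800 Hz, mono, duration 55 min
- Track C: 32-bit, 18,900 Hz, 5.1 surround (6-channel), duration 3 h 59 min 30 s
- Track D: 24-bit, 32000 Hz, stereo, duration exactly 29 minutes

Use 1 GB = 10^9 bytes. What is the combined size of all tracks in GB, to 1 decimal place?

9.2 GB

Track A: 1 h 10 min 32 s = 4,232 s; 96,000 × 4,232 × 3 × 1 = 1,218,816,000 bytes.
Track B: 55 min = 3,300 s; 352,800 × 3,300 × 1 × 1 = 1,164,240,000 bytes.
Track C: 3 h 59 min 30 s = 14,370 s; 18,900 × 14,370 × 4 × 6 = 6,518,232,000 bytes.
Track D: exactly 29 minutes = 1,740 s; 32,000 × 1,740 × 3 × 2 = 334,080,000 bytes.
Total = 9,235,368,000 bytes = 9.2 GB.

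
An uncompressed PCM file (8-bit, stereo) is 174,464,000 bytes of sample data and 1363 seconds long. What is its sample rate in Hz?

Bytes = sample_rate × seconds × bytes_per_sample × channels.
sample_rate = 174,464,000 / (1,363 × 1 × 2) = 174,464,000 / 2,726 = 64,000 Hz.

64,000 Hz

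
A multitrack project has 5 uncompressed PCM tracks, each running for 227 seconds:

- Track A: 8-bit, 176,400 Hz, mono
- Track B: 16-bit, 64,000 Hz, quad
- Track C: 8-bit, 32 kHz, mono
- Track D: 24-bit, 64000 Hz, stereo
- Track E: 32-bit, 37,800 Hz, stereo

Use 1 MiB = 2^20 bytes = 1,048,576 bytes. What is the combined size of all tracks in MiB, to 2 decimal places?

Track A: 176,400 × 227 × 1 × 1 = 40,042,800 bytes.
Track B: 64,000 × 227 × 2 × 4 = 116,224,000 bytes.
Track C: 32,000 × 227 × 1 × 1 = 7,264,000 bytes.
Track D: 64,000 × 227 × 3 × 2 = 87,168,000 bytes.
Track E: 37,800 × 227 × 4 × 2 = 68,644,800 bytes.
Total = 319,343,600 bytes = 304.55 MiB.

304.55 MiB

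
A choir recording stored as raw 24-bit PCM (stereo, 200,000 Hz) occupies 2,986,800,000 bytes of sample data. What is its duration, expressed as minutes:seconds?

41:29

Byte rate = 200,000 × 3 × 2 = 1,200,000 bytes/s.
Duration = 2,986,800,000 / 1,200,000 = 2,489 s.
2,489 s = 41:29.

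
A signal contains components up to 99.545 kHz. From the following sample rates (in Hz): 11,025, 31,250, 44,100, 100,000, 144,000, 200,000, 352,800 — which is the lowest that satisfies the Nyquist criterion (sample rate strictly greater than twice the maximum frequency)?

200,000 Hz

Need sample rate > 2 × 99,545 = 199,090 Hz.
Lowest listed rate above 199,090 Hz is 200,000 Hz.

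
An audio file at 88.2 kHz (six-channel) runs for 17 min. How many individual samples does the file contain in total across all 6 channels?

539,784,000 samples

17 min = 1,020 s.
88,200 × 1,020 s × 6 ch = 539,784,000 samples.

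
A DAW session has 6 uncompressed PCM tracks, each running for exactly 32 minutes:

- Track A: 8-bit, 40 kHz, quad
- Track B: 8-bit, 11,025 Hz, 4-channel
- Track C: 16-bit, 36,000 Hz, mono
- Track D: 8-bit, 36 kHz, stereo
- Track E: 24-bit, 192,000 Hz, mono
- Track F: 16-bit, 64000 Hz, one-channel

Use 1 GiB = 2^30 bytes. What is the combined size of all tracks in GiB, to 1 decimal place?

exactly 32 minutes = 1,920 s.
Track A: 40,000 × 1,920 × 1 × 4 = 307,200,000 bytes.
Track B: 11,025 × 1,920 × 1 × 4 = 84,672,000 bytes.
Track C: 36,000 × 1,920 × 2 × 1 = 138,240,000 bytes.
Track D: 36,000 × 1,920 × 1 × 2 = 138,240,000 bytes.
Track E: 192,000 × 1,920 × 3 × 1 = 1,105,920,000 bytes.
Track F: 64,000 × 1,920 × 2 × 1 = 245,760,000 bytes.
Total = 2,020,032,000 bytes = 1.9 GiB.

1.9 GiB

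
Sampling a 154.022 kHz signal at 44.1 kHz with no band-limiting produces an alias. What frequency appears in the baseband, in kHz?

21.722 kHz

Nyquist = 44,100/2 = 22,050 Hz; 154,022 Hz exceeds it.
Alias = |154,022 − 3×44,100| = |154,022 − 132,300| = 21,722 Hz = 21.722 kHz.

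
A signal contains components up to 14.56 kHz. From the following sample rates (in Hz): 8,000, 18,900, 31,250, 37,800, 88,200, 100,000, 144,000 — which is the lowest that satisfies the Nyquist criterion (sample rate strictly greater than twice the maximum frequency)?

Need sample rate > 2 × 14,560 = 29,120 Hz.
Lowest listed rate above 29,120 Hz is 31,250 Hz.

31,250 Hz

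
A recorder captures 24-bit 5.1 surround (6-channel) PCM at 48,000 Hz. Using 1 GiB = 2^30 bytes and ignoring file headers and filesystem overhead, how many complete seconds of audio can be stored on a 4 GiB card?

4,971 seconds

Uncompressed byte rate = 48,000 × 3 × 6 = 864,000 bytes/s.
Capacity = 4 × 1,073,741,824 = 4,294,967,296 bytes.
4,294,967,296 / 864,000 ≈ 4971.03 s → 4,971 seconds.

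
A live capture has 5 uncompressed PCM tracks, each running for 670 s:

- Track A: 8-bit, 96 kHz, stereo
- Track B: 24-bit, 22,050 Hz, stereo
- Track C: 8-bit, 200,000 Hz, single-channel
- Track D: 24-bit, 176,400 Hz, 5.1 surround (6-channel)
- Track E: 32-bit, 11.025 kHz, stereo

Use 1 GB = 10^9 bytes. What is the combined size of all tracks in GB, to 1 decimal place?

Track A: 96,000 × 670 × 1 × 2 = 128,640,000 bytes.
Track B: 22,050 × 670 × 3 × 2 = 88,641,000 bytes.
Track C: 200,000 × 670 × 1 × 1 = 134,000,000 bytes.
Track D: 176,400 × 670 × 3 × 6 = 2,127,384,000 bytes.
Track E: 11,025 × 670 × 4 × 2 = 59,094,000 bytes.
Total = 2,537,759,000 bytes = 2.5 GB.

2.5 GB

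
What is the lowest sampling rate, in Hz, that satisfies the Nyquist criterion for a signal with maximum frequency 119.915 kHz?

239,830 Hz

Minimum sample rate = 2 × 119,915 Hz = 239,830 Hz.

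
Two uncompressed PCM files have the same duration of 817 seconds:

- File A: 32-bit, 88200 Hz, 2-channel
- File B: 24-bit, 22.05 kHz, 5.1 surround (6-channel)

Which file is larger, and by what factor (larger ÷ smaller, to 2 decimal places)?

File A, by a factor of 1.78

File A: 88,200 × 4 × 2 = 705,600 bytes/s.
File B: 22,050 × 3 × 6 = 396,900 bytes/s.
File A is larger; ratio = 576,475,200 / 324,267,300 = 1.78.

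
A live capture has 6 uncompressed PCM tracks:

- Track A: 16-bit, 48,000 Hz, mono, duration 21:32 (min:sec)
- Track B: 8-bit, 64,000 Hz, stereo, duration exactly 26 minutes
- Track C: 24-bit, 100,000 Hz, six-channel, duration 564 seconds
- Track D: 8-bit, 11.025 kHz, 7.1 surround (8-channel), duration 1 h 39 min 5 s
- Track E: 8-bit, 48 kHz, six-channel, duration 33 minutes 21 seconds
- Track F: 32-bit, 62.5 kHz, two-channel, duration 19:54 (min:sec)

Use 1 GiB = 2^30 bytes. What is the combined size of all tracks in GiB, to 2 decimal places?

Track A: 21:32 (min:sec) = 1,292 s; 48,000 × 1,292 × 2 × 1 = 124,032,000 bytes.
Track B: exactly 26 minutes = 1,560 s; 64,000 × 1,560 × 1 × 2 = 199,680,000 bytes.
Track C: 100,000 × 564 × 3 × 6 = 1,015,200,000 bytes.
Track D: 1 h 39 min 5 s = 5,945 s; 11,025 × 5,945 × 1 × 8 = 524,349,000 bytes.
Track E: 33 minutes 21 seconds = 2,001 s; 48,000 × 2,001 × 1 × 6 = 576,288,000 bytes.
Track F: 19:54 (min:sec) = 1,194 s; 62,500 × 1,194 × 4 × 2 = 597,000,000 bytes.
Total = 3,036,549,000 bytes = 2.83 GiB.

2.83 GiB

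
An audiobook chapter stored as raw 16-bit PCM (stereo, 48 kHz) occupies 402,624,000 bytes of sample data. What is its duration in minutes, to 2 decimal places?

34.95 minutes

Byte rate = 48,000 × 2 × 2 = 192,000 bytes/s.
Duration = 402,624,000 / 192,000 = 2,097 s.
2,097 s / 60 = 34.95 minutes.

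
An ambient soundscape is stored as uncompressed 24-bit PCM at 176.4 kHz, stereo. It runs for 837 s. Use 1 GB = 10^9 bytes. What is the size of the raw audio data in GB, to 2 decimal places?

0.89 GB

Bytes = 176,400 samples/s × 837 s × 3 bytes/sample × 2 ch = 885,880,800 bytes.
885,880,800 / 1,000,000,000 = 0.89 GB.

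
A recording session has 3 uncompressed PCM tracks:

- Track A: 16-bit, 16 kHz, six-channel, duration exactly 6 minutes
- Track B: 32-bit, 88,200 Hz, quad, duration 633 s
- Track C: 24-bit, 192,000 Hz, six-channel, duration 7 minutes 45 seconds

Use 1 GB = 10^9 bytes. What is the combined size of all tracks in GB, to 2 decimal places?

2.57 GB

Track A: exactly 6 minutes = 360 s; 16,000 × 360 × 2 × 6 = 69,120,000 bytes.
Track B: 88,200 × 633 × 4 × 4 = 893,289,600 bytes.
Track C: 7 minutes 45 seconds = 465 s; 192,000 × 465 × 3 × 6 = 1,607,040,000 bytes.
Total = 2,569,449,600 bytes = 2.57 GB.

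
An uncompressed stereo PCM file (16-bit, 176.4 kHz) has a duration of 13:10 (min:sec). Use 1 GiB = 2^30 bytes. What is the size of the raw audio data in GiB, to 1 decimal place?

Duration = 13:10 (min:sec) = 790 s.
Bytes = 176,400 samples/s × 790 s × 2 bytes/sample × 2 ch = 557,424,000 bytes.
557,424,000 / 1,073,741,824 = 0.5 GiB.

0.5 GiB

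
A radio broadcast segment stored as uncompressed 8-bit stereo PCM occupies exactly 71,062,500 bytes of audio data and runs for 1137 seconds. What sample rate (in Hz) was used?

31,250 Hz

Bytes = sample_rate × seconds × bytes_per_sample × channels.
sample_rate = 71,062,500 / (1,137 × 1 × 2) = 71,062,500 / 2,274 = 31,250 Hz.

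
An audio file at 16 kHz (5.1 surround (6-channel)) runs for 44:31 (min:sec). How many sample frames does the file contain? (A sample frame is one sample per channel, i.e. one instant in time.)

42,736,000 sample frames

44:31 (min:sec) = 2,671 s.
16,000 samples/s × 2,671 s = 42,736,000 frames.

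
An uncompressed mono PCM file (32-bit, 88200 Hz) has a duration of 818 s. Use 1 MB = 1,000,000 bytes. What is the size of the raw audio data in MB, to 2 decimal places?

288.59 MB

Bytes = 88,200 samples/s × 818 s × 4 bytes/sample × 1 ch = 288,590,400 bytes.
288,590,400 / 1,000,000 = 288.59 MB.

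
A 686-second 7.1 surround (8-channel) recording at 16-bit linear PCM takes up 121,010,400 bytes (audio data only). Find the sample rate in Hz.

11,025 Hz

Bytes = sample_rate × seconds × bytes_per_sample × channels.
sample_rate = 121,010,400 / (686 × 2 × 8) = 121,010,400 / 10,976 = 11,025 Hz.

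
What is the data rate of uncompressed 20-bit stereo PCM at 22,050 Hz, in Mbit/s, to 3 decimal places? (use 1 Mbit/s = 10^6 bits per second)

0.882 Mbit/s

Bit rate = 22,050 × 20 × 2 = 882,000 bits/s.
= 0.882 Mbit/s.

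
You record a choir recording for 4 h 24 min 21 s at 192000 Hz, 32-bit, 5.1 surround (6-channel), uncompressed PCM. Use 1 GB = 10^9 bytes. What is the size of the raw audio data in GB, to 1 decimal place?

Duration = 4 h 24 min 21 s = 15,861 s.
Bytes = 192,000 samples/s × 15,861 s × 4 bytes/sample × 6 ch = 73,087,488,000 bytes.
73,087,488,000 / 1,000,000,000 = 73.1 GB.

73.1 GB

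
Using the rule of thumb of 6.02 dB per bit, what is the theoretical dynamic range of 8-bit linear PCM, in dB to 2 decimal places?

8 × 6.02 = 48.16 dB.

48.16 dB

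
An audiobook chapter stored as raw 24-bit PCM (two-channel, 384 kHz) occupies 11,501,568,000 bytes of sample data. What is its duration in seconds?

4,992 seconds

Byte rate = 384,000 × 3 × 2 = 2,304,000 bytes/s.
Duration = 11,501,568,000 / 2,304,000 = 4,992 s.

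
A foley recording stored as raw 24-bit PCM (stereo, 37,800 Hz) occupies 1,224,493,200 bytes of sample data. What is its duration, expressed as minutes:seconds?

89:59

Byte rate = 37,800 × 3 × 2 = 226,800 bytes/s.
Duration = 1,224,493,200 / 226,800 = 5,399 s.
5,399 s = 89:59.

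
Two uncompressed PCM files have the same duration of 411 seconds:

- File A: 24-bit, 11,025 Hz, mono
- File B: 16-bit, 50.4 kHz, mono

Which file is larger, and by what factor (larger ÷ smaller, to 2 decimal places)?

File B, by a factor of 3.05

File A: 11,025 × 3 × 1 = 33,075 bytes/s.
File B: 50,400 × 2 × 1 = 100,800 bytes/s.
File B is larger; ratio = 41,428,800 / 13,593,825 = 3.05.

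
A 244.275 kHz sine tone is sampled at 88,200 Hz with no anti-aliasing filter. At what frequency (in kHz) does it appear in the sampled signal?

Nyquist = 88,200/2 = 44,100 Hz; 244,275 Hz exceeds it.
Alias = |244,275 − 3×88,200| = |244,275 − 264,600| = 20,325 Hz = 20.325 kHz.

20.325 kHz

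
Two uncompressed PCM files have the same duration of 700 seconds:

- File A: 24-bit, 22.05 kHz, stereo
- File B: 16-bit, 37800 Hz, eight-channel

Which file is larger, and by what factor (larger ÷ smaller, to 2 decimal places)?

File B, by a factor of 4.57

File A: 22,050 × 3 × 2 = 132,300 bytes/s.
File B: 37,800 × 2 × 8 = 604,800 bytes/s.
File B is larger; ratio = 423,360,000 / 92,610,000 = 4.57.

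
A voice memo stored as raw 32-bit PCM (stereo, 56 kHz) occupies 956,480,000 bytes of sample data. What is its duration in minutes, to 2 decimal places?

35.58 minutes

Byte rate = 56,000 × 4 × 2 = 448,000 bytes/s.
Duration = 956,480,000 / 448,000 = 2,135 s.
2,135 s / 60 = 35.58 minutes.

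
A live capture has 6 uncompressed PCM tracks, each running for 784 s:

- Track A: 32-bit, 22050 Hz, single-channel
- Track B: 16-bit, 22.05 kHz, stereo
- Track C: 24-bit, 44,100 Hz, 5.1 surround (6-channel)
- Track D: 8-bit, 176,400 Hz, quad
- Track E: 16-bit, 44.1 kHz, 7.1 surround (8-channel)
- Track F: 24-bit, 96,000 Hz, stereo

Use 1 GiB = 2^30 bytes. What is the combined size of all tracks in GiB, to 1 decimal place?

Track A: 22,050 × 784 × 4 × 1 = 69,148,800 bytes.
Track B: 22,050 × 784 × 2 × 2 = 69,148,800 bytes.
Track C: 44,100 × 784 × 3 × 6 = 622,339,200 bytes.
Track D: 176,400 × 784 × 1 × 4 = 553,190,400 bytes.
Track E: 44,100 × 784 × 2 × 8 = 553,190,400 bytes.
Track F: 96,000 × 784 × 3 × 2 = 451,584,000 bytes.
Total = 2,318,601,600 bytes = 2.2 GiB.

2.2 GiB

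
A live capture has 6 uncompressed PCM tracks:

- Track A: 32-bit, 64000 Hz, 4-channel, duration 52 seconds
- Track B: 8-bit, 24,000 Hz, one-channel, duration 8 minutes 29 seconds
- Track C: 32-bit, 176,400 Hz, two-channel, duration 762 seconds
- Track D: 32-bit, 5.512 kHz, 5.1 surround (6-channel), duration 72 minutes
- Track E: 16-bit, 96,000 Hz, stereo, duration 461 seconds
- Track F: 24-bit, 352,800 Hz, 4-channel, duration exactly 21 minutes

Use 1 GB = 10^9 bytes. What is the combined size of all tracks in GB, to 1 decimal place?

Track A: 64,000 × 52 × 4 × 4 = 53,248,000 bytes.
Track B: 8 minutes 29 seconds = 509 s; 24,000 × 509 × 1 × 1 = 12,216,000 bytes.
Track C: 176,400 × 762 × 4 × 2 = 1,075,334,400 bytes.
Track D: 72 minutes = 4,320 s; 5,512 × 4,320 × 4 × 6 = 571,484,160 bytes.
Track E: 96,000 × 461 × 2 × 2 = 177,024,000 bytes.
Track F: exactly 21 minutes = 1,260 s; 352,800 × 1,260 × 3 × 4 = 5,334,336,000 bytes.
Total = 7,223,642,560 bytes = 7.2 GB.

7.2 GB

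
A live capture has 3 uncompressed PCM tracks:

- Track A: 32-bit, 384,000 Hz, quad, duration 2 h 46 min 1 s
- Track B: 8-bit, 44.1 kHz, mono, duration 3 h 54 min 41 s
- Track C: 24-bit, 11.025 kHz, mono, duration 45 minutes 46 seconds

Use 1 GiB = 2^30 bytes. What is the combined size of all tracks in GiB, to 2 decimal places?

57.66 GiB

Track A: 2 h 46 min 1 s = 9,961 s; 384,000 × 9,961 × 4 × 4 = 61,200,384,000 bytes.
Track B: 3 h 54 min 41 s = 14,081 s; 44,100 × 14,081 × 1 × 1 = 620,972,100 bytes.
Track C: 45 minutes 46 seconds = 2,746 s; 11,025 × 2,746 × 3 × 1 = 90,823,950 bytes.
Total = 61,912,180,050 bytes = 57.66 GiB.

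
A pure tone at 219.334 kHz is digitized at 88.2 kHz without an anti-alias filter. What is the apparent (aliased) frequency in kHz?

42.934 kHz

Nyquist = 88,200/2 = 44,100 Hz; 219,334 Hz exceeds it.
Alias = |219,334 − 2×88,200| = |219,334 − 176,400| = 42,934 Hz = 42.934 kHz.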